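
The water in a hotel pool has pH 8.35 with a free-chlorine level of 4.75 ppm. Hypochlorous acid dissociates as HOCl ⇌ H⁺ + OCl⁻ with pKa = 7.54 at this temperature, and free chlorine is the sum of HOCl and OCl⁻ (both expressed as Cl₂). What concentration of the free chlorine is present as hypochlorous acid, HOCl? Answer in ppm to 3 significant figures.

0.637 ppm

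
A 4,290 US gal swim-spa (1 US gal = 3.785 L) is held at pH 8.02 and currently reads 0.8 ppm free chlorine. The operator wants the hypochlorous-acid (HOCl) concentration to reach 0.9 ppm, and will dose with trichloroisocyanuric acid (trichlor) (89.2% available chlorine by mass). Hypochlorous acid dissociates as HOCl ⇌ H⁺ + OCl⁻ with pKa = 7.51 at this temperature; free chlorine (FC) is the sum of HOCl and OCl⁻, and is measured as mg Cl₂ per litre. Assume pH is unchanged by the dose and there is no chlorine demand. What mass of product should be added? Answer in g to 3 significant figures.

54.8 g

Volume: 4,290 US gal × 3.785 L/gal = 16,238 L.
[OCl⁻]/[HOCl] = 10^(pH − pKa) = 10^(8.02 − 7.51) = 3.236; fraction as HOCl = 1/(1 + 3.236) = 0.2361.
Free chlorine required for 0.9 ppm HOCl: 0.9 / 0.2361 = 3.812 ppm.
FC to add: 3.812 − 0.8 = 3.012 mg/L as Cl₂.
Cl₂ equivalent: 3.012 mg/L × 16,238 L = 48.91 g.
Product at 89.2% available Cl: 48.91 / 0.892 = 54.84 g.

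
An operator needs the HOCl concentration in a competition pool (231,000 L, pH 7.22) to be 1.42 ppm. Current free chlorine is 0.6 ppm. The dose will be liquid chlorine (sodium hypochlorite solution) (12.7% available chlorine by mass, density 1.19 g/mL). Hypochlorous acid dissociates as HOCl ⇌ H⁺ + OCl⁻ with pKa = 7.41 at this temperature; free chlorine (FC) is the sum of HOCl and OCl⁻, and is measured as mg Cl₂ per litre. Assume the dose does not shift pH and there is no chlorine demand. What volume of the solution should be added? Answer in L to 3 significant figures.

2.65 L

[OCl⁻]/[HOCl] = 10^(pH − pKa) = 10^(7.22 − 7.41) = 0.6457; fraction as HOCl = 1/(1 + 0.6457) = 0.6077.
Free chlorine required for 1.42 ppm HOCl: 1.42 / 0.6077 = 2.337 ppm.
FC to add: 2.337 − 0.6 = 1.737 mg/L as Cl₂.
Cl₂ equivalent: 1.737 mg/L × 231,000 L = 401.2 g.
Product at 12.7% available Cl: 401.2 / 0.127 = 3159 g.
Volume: 3159 g ÷ 1.19 g/mL = 2655 mL.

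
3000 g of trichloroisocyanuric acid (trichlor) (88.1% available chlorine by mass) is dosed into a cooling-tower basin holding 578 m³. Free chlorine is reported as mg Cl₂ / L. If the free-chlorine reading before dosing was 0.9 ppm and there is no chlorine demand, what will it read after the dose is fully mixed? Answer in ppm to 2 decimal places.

Volume: 578 m³ = 578,000 L.
Available chlorine delivered: 3000 g × 0.881 = 2643 g as Cl₂.
Concentration rise: 2643 g / 578,000 L = 4.573 mg/L = 4.57 ppm.
Final FC: 0.9 + 4.57 = 5.47 ppm.

5.47 ppm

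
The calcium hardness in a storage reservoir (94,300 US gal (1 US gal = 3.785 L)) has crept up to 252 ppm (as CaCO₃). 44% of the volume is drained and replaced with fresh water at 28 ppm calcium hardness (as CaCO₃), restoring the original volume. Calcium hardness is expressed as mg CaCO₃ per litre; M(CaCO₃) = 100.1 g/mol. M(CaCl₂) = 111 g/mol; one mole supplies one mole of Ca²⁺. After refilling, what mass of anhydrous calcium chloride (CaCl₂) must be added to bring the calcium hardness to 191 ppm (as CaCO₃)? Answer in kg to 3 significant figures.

14.9 kg

Volume: 94,300 US gal × 3.785 L/gal = 356,926 L.
After draining 44% and refilling: 252 × 0.56 + 28 × 0.44 = 153.44 ppm.
Deficit to target: 191 − 153.44 = 37.56 mg/L.
As CaCO₃: 37.56 mg/L × 356,926 L = 13,410 g; ÷ 100.1 = 133.9 mol Ca²⁺.
Mass: 133.9 × 111 = 14,870 g.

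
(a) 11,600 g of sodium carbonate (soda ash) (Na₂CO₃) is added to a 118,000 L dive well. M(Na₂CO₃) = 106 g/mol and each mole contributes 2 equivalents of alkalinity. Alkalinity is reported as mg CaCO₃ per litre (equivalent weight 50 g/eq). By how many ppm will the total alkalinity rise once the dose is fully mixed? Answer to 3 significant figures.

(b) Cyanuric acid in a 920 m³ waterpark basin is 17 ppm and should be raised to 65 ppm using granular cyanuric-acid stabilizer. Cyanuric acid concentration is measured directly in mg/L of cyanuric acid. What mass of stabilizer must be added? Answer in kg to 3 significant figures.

(a) Moles of Na₂CO₃: 11,600 g ÷ 106 g/mol = 109.4 mol → 218.9 eq of alkalinity.
(a) As CaCO₃: 218.9 eq × 50 g/eq = 10,940 g.
(a) Rise: 10,940 g / 118,000 L × 1000 = 92.74 mg/L.

(b) Volume: 920 m³ = 920,000 L.
(b) CYA to add: (65 − 17) = 48 mg/L × 920,000 L = 44,160 g cyanuric acid.

(a) 92.7 ppm; (b) 44.2 kg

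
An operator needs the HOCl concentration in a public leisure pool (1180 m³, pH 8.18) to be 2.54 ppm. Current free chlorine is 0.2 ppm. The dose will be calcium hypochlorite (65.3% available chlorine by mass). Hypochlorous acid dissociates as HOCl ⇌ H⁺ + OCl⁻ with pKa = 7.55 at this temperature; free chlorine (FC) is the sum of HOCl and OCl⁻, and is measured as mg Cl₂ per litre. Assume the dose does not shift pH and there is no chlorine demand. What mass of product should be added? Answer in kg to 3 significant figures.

Volume: 1180 m³ = 1,180,000 L.
[OCl⁻]/[HOCl] = 10^(pH − pKa) = 10^(8.18 − 7.55) = 4.266; fraction as HOCl = 1/(1 + 4.266) = 0.1899.
Free chlorine required for 2.54 ppm HOCl: 2.54 / 0.1899 = 13.38 ppm.
FC to add: 13.38 − 0.2 = 13.18 mg/L as Cl₂.
Cl₂ equivalent: 13.18 mg/L × 1,180,000 L = 15,550 g.
Product at 65.3% available Cl: 15,550 / 0.653 = 23,810 g.

23.8 kg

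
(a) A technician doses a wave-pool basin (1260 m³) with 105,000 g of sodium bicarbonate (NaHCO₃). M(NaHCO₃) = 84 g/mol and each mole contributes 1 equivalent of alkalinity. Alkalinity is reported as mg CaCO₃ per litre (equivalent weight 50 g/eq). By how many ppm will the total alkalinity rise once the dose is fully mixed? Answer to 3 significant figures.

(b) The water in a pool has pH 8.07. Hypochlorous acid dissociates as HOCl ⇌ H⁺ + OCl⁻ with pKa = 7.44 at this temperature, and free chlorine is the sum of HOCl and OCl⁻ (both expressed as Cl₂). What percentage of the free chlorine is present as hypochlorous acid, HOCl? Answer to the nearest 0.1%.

(a) Volume: 1260 m³ = 1,260,000 L.
(a) Moles of NaHCO₃: 105,000 g ÷ 84 g/mol = 1250 mol → 1250 eq of alkalinity.
(a) As CaCO₃: 1250 eq × 50 g/eq = 62,500 g.
(a) Rise: 62,500 g / 1,260,000 L × 1000 = 49.6 mg/L.

(b) [OCl⁻]/[HOCl] = 10^(pH − pKa) = 10^(8.07 − 7.44) = 10^0.63 = 4.266.
(b) Fraction as HOCl = 1 / (1 + 4.266) = 0.1899.

(a) 49.6 ppm; (b) 19.0%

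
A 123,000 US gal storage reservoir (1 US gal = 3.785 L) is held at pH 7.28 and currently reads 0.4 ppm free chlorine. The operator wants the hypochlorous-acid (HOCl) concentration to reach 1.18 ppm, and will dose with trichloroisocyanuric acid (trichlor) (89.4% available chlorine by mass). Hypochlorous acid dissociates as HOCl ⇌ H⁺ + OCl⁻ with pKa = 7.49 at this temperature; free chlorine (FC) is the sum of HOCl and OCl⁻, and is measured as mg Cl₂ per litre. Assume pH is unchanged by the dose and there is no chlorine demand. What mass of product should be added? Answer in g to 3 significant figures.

785 g

Volume: 123,000 US gal × 3.785 L/gal = 465,555 L.
[OCl⁻]/[HOCl] = 10^(pH − pKa) = 10^(7.28 − 7.49) = 0.6166; fraction as HOCl = 1/(1 + 0.6166) = 0.6186.
Free chlorine required for 1.18 ppm HOCl: 1.18 / 0.6186 = 1.908 ppm.
FC to add: 1.908 − 0.4 = 1.508 mg/L as Cl₂.
Cl₂ equivalent: 1.508 mg/L × 465,555 L = 701.9 g.
Product at 89.4% available Cl: 701.9 / 0.894 = 785.1 g.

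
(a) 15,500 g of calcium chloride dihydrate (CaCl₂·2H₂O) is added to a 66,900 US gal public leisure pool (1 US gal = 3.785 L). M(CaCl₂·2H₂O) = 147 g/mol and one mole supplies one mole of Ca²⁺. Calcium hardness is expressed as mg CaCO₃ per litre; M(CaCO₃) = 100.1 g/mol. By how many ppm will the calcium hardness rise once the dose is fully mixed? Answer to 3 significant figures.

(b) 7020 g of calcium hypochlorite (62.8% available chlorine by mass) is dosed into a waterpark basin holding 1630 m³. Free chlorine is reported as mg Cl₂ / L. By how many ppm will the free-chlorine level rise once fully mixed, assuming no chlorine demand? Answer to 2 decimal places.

(a) 41.7 ppm; (b) 2.70 ppm

(a) Volume: 66,900 US gal × 3.785 L/gal = 253,216 L.
(a) Moles of Ca²⁺: 15,500 g ÷ 147 g/mol = 105.4 mol.
(a) As CaCO₃: 105.4 mol × 100.1 g/mol = 10,550 g.
(a) Rise: 10,550 g / 253,216 L × 1000 = 41.68 mg/L.

(b) Volume: 1630 m³ = 1,630,000 L.
(b) Available chlorine delivered: 7020 g × 0.628 = 4409 g as Cl₂.
(b) Concentration rise: 4409 g / 1,630,000 L = 2.705 mg/L = 2.70 ppm.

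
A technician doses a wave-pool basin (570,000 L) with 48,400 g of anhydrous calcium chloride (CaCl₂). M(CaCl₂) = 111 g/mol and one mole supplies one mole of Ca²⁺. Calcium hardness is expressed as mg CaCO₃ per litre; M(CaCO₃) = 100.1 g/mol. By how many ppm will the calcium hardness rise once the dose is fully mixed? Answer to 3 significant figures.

76.6 ppm

Moles of Ca²⁺: 48,400 g ÷ 111 g/mol = 436 mol.
As CaCO₃: 436 mol × 100.1 g/mol = 43,650 g.
Rise: 43,650 g / 570,000 L × 1000 = 76.57 mg/L.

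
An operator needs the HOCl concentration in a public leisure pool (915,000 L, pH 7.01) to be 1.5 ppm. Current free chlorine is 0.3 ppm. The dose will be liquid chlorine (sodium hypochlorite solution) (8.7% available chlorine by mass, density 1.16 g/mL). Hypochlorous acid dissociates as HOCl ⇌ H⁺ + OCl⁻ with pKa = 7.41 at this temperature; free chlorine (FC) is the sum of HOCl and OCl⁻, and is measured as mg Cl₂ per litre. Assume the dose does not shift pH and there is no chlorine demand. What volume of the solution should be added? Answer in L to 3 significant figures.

16.3 L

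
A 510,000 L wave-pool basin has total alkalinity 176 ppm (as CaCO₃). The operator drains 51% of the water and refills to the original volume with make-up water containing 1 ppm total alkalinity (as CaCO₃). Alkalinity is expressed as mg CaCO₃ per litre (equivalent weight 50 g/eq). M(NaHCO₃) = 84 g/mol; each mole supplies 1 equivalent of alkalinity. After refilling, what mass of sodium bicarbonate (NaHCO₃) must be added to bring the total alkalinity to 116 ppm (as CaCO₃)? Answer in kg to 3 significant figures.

After draining 51% and refilling: 176 × 0.49 + 1 × 0.51 = 86.75 ppm.
Deficit to target: 116 − 86.75 = 29.25 mg/L.
As CaCO₃: 29.25 mg/L × 510,000 L = 14,920 g; ÷ 50 g/eq ÷ 1 = 298.4 mol NaHCO₃.
Mass: 298.4 × 84 = 25,060 g.

25.1 kg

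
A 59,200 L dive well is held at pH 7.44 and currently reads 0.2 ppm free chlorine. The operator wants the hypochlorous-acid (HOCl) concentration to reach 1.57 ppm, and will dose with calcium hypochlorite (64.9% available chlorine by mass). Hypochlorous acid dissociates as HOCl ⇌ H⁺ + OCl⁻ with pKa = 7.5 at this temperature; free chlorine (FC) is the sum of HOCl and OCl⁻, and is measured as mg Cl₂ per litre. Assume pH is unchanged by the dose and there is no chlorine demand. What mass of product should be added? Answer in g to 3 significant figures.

250 g

[OCl⁻]/[HOCl] = 10^(pH − pKa) = 10^(7.44 − 7.5) = 0.871; fraction as HOCl = 1/(1 + 0.871) = 0.5345.
Free chlorine required for 1.57 ppm HOCl: 1.57 / 0.5345 = 2.937 ppm.
FC to add: 2.937 − 0.2 = 2.737 mg/L as Cl₂.
Cl₂ equivalent: 2.737 mg/L × 59,200 L = 162.1 g.
Product at 64.9% available Cl: 162.1 / 0.649 = 249.7 g.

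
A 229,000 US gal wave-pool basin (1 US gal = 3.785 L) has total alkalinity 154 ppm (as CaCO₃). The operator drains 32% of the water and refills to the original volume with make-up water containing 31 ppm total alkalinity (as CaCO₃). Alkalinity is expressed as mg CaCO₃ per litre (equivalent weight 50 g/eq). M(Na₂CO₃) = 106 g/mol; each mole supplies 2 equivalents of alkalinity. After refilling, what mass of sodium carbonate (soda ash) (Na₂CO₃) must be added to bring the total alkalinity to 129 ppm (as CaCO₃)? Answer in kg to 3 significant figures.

13.2 kg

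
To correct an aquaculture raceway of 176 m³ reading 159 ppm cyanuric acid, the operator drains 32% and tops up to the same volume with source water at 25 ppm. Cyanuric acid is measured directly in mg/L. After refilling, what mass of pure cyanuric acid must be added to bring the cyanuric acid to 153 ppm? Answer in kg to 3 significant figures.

Volume: 176 m³ = 176,000 L.
After draining 32% and refilling: 159 × 0.68 + 25 × 0.32 = 116.12 ppm.
Deficit to target: 153 − 116.12 = 36.88 mg/L.
Mass: 36.88 mg/L × 176,000 L = 6491 g cyanuric acid.

6.49 kg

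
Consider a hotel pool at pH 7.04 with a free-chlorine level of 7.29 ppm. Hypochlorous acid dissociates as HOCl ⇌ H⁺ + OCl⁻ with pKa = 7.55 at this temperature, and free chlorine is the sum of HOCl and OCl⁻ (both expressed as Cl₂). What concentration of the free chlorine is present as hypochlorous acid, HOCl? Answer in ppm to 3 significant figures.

5.57 ppm

[OCl⁻]/[HOCl] = 10^(pH − pKa) = 10^(7.04 − 7.55) = 10^-0.51 = 0.309.
Fraction as HOCl = 1 / (1 + 0.309) = 0.7639.
HOCl = 0.7639 × 7.29 ppm = 5.569 ppm.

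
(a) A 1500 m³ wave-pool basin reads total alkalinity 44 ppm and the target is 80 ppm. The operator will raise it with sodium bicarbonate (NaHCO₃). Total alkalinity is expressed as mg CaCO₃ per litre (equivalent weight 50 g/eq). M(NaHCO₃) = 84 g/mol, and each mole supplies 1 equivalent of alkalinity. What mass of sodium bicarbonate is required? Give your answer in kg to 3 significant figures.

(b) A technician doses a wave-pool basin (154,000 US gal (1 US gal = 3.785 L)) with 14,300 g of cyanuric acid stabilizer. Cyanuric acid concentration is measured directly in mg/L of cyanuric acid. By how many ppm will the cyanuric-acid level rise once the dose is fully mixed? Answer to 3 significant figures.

(a) 90.7 kg; (b) 24.5 ppm

(a) Volume: 1500 m³ = 1,500,000 L.
(a) Alkalinity to add: (80 − 44) = 36 mg/L as CaCO₃ × 1,500,000 L = 54,000 g as CaCO₃.
(a) Equivalents: 54,000 g ÷ 50 g/eq = 1080 eq.
(a) NaHCO₃ supplies 1 eq per mole → 1080 mol.
(a) Mass: 1080 mol × 84 g/mol = 90,720 g.

(b) Volume: 154,000 US gal × 3.785 L/gal = 582,890 L.
(b) Rise: 14,300 g / 582,890 L × 1000 = 24.53 mg/L.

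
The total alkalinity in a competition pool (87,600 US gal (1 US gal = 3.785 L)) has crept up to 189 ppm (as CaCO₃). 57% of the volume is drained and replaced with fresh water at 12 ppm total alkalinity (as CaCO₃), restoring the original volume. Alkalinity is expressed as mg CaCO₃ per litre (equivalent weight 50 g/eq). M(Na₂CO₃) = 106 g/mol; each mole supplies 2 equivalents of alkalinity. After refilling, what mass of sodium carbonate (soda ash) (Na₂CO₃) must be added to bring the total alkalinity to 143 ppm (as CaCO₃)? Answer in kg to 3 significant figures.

Volume: 87,600 US gal × 3.785 L/gal = 331,566 L.
After draining 57% and refilling: 189 × 0.43 + 12 × 0.57 = 88.11 ppm.
Deficit to target: 143 − 88.11 = 54.89 mg/L.
As CaCO₃: 54.89 mg/L × 331,566 L = 18,200 g; ÷ 50 g/eq ÷ 2 = 182 mol Na₂CO₃.
Mass: 182 × 106 = 19,290 g.

19.3 kg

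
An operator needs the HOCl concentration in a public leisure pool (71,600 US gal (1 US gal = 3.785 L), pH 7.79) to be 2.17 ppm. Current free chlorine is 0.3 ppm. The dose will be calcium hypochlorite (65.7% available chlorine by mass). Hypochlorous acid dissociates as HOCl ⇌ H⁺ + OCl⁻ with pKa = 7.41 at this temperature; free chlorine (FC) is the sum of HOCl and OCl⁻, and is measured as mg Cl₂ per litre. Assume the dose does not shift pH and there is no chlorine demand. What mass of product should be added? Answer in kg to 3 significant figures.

2.92 kg

Volume: 71,600 US gal × 3.785 L/gal = 271,006 L.
[OCl⁻]/[HOCl] = 10^(pH − pKa) = 10^(7.79 − 7.41) = 2.399; fraction as HOCl = 1/(1 + 2.399) = 0.2942.
Free chlorine required for 2.17 ppm HOCl: 2.17 / 0.2942 = 7.375 ppm.
FC to add: 7.375 − 0.3 = 7.075 mg/L as Cl₂.
Cl₂ equivalent: 7.075 mg/L × 271,006 L = 1917 g.
Product at 65.7% available Cl: 1917 / 0.657 = 2919 g.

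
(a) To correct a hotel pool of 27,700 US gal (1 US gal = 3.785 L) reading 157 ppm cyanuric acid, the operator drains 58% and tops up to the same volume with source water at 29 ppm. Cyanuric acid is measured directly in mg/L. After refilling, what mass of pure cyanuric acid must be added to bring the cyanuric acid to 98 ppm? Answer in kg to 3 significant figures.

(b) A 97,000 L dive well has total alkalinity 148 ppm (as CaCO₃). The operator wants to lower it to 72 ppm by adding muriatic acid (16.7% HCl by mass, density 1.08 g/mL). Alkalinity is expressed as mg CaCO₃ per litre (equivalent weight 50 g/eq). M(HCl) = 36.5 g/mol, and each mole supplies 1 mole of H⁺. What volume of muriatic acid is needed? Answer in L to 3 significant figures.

(a) 1.60 kg; (b) 29.8 L

(a) Volume: 27,700 US gal × 3.785 L/gal = 104,844 L.
(a) After draining 58% and refilling: 157 × 0.42 + 29 × 0.58 = 82.76 ppm.
(a) Deficit to target: 98 − 82.76 = 15.24 mg/L.
(a) Mass: 15.24 mg/L × 104,844 L = 1598 g cyanuric acid.

(b) Alkalinity to neutralize: (148 − 72) = 76 mg/L as CaCO₃ × 97,000 L = 7372 g as CaCO₃.
(b) Equivalents of H⁺ required: 7372 ÷ 50 g/eq = 147.4 eq = 147.4 mol HCl.
(b) Mass of HCl: 147.4 × 36.5 = 5382 g.
(b) Mass of 16.7% solution: 5382 / 0.167 = 32,220 g.
(b) Volume: 32,220 g ÷ 1.08 g/mL = 29,840 mL.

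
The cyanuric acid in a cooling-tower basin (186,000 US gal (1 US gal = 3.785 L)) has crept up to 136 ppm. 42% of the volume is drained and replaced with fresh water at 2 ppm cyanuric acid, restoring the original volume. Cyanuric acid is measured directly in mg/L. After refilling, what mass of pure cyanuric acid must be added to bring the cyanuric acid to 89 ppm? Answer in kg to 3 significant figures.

6.53 kg

Volume: 186,000 US gal × 3.785 L/gal = 704,010 L.
After draining 42% and refilling: 136 × 0.58 + 2 × 0.42 = 79.72 ppm.
Deficit to target: 89 − 79.72 = 9.28 mg/L.
Mass: 9.28 mg/L × 704,010 L = 6533 g cyanuric acid.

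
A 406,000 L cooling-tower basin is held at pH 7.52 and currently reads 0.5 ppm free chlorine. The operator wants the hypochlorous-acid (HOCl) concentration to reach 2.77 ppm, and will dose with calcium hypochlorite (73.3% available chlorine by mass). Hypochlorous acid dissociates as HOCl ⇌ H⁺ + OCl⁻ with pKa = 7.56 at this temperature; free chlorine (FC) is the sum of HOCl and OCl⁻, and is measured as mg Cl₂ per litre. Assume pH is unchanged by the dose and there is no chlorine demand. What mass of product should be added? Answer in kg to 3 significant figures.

[OCl⁻]/[HOCl] = 10^(pH − pKa) = 10^(7.52 − 7.56) = 0.912; fraction as HOCl = 1/(1 + 0.912) = 0.523.
Free chlorine required for 2.77 ppm HOCl: 2.77 / 0.523 = 5.296 ppm.
FC to add: 5.296 − 0.5 = 4.796 mg/L as Cl₂.
Cl₂ equivalent: 4.796 mg/L × 406,000 L = 1947 g.
Product at 73.3% available Cl: 1947 / 0.733 = 2657 g.

2.66 kg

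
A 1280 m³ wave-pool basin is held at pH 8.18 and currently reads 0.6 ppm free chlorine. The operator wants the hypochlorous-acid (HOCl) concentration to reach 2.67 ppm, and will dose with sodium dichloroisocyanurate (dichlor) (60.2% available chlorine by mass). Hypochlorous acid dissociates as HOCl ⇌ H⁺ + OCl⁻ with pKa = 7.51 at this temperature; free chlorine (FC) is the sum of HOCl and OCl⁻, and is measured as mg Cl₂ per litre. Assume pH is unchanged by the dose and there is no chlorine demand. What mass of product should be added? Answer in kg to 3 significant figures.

31.0 kg

Volume: 1280 m³ = 1,280,000 L.
[OCl⁻]/[HOCl] = 10^(pH − pKa) = 10^(8.18 − 7.51) = 4.677; fraction as HOCl = 1/(1 + 4.677) = 0.1761.
Free chlorine required for 2.67 ppm HOCl: 2.67 / 0.1761 = 15.16 ppm.
FC to add: 15.16 − 0.6 = 14.56 mg/L as Cl₂.
Cl₂ equivalent: 14.56 mg/L × 1,280,000 L = 18,630 g.
Product at 60.2% available Cl: 18,630 / 0.602 = 30,960 g.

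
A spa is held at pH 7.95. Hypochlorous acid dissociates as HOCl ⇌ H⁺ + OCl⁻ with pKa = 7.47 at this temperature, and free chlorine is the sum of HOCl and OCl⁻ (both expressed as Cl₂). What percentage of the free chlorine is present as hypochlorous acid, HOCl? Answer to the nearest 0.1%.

24.9%

[OCl⁻]/[HOCl] = 10^(pH − pKa) = 10^(7.95 − 7.47) = 10^0.48 = 3.02.
Fraction as HOCl = 1 / (1 + 3.02) = 0.2488.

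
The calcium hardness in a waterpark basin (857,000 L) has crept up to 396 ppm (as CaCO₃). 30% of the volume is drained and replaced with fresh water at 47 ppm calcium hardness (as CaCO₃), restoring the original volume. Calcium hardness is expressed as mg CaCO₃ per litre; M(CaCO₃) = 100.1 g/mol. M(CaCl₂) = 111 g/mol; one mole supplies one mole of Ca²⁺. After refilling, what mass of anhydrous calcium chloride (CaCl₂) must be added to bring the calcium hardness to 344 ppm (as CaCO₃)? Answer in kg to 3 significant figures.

50.1 kg

After draining 30% and refilling: 396 × 0.70 + 47 × 0.30 = 291.3 ppm.
Deficit to target: 344 − 291.3 = 52.7 mg/L.
As CaCO₃: 52.7 mg/L × 857,000 L = 45,160 g; ÷ 100.1 = 451.2 mol Ca²⁺.
Mass: 451.2 × 111 = 50,080 g.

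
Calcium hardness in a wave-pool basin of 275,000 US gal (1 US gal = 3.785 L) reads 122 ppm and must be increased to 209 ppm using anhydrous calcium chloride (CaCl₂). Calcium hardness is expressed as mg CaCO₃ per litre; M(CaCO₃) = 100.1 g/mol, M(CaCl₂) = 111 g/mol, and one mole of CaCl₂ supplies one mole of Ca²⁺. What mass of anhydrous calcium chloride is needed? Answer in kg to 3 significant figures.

Volume: 275,000 US gal × 3.785 L/gal = 1,040,875 L.
Hardness to add: (209 − 122) = 87 mg/L as CaCO₃ × 1,040,875 L = 90,560 g as CaCO₃.
Moles of Ca²⁺ (1 mol Ca²⁺ ≡ 1 mol CaCO₃): 90,560 / 100.1 g/mol = 904.7 mol.
Mass of CaCl₂: 904.7 × 111 = 100,400 g.

100 kg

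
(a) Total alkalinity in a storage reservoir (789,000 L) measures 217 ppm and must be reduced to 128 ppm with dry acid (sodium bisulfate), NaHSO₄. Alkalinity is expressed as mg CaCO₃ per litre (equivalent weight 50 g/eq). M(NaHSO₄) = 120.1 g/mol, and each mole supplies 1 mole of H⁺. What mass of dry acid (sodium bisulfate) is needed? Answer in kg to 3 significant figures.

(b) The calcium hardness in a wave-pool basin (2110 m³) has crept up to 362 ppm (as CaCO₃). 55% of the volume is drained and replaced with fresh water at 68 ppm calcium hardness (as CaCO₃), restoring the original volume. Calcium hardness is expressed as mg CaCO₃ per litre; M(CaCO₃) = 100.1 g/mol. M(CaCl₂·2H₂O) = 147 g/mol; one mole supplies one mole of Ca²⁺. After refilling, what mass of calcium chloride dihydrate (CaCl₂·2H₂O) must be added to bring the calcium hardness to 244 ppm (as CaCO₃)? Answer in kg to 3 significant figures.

(a) 169 kg; (b) 135 kg

(a) Alkalinity to neutralize: (217 − 128) = 89 mg/L as CaCO₃ × 789,000 L = 70,220 g as CaCO₃.
(a) Equivalents of H⁺ required: 70,220 ÷ 50 g/eq = 1404 eq = 1404 mol NaHSO₄.
(a) Mass of NaHSO₄: 1404 × 120.1 = 168,700 g.

(b) Volume: 2110 m³ = 2,110,000 L.
(b) After draining 55% and refilling: 362 × 0.45 + 68 × 0.55 = 200.3 ppm.
(b) Deficit to target: 244 − 200.3 = 43.7 mg/L.
(b) As CaCO₃: 43.7 mg/L × 2,110,000 L = 92,210 g; ÷ 100.1 = 921.1 mol Ca²⁺.
(b) Mass: 921.1 × 147 = 135,400 g.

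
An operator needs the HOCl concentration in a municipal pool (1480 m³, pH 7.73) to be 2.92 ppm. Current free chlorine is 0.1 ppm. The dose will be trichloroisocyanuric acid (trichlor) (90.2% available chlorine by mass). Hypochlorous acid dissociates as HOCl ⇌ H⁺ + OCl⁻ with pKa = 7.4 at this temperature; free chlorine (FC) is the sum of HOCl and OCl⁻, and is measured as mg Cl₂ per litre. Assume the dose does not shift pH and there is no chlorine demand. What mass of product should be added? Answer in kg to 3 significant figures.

Volume: 1480 m³ = 1,480,000 L.
[OCl⁻]/[HOCl] = 10^(pH − pKa) = 10^(7.73 − 7.4) = 2.138; fraction as HOCl = 1/(1 + 2.138) = 0.3187.
Free chlorine required for 2.92 ppm HOCl: 2.92 / 0.3187 = 9.163 ppm.
FC to add: 9.163 − 0.1 = 9.063 mg/L as Cl₂.
Cl₂ equivalent: 9.063 mg/L × 1,480,000 L = 13,410 g.
Product at 90.2% available Cl: 13,410 / 0.902 = 14,870 g.

14.9 kg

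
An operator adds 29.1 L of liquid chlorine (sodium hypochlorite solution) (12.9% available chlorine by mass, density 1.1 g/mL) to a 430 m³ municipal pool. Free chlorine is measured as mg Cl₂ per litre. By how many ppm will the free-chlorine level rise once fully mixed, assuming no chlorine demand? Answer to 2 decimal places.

Volume: 430 m³ = 430,000 L.
Mass of solution: 29.1 L × 1000 mL/L × 1.1 g/mL = 32,010 g.
Available chlorine delivered: 32,010 g × 0.129 = 4129 g as Cl₂.
Concentration rise: 4129 g / 430,000 L = 9.603 mg/L = 9.60 ppm.

9.60 ppm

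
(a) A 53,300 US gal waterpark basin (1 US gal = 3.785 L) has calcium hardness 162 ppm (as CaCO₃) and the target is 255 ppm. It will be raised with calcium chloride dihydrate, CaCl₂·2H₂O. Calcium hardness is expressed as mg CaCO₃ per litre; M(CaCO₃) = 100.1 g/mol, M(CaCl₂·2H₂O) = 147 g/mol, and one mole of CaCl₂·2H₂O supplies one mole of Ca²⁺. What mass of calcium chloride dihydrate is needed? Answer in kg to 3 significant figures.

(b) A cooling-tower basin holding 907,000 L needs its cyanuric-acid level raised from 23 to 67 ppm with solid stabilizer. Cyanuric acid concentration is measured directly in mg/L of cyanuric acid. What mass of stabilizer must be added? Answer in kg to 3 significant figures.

(a) Volume: 53,300 US gal × 3.785 L/gal = 201,740 L.
(a) Hardness to add: (255 − 162) = 93 mg/L as CaCO₃ × 201,740 L = 18,760 g as CaCO₃.
(a) Moles of Ca²⁺ (1 mol Ca²⁺ ≡ 1 mol CaCO₃): 18,760 / 100.1 g/mol = 187.4 mol.
(a) Mass of CaCl₂·2H₂O: 187.4 × 147 = 27,550 g.

(b) CYA to add: (67 − 23) = 44 mg/L × 907,000 L = 39,910 g cyanuric acid.

(a) 27.6 kg; (b) 39.9 kg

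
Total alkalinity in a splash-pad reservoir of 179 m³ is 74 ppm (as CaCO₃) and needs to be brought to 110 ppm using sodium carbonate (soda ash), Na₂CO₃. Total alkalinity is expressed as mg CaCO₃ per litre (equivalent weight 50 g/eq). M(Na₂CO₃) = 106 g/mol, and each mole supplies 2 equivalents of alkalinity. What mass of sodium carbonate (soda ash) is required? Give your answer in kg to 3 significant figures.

Volume: 179 m³ = 179,000 L.
Alkalinity to add: (110 − 74) = 36 mg/L as CaCO₃ × 179,000 L = 6444 g as CaCO₃.
Equivalents: 6444 g ÷ 50 g/eq = 128.9 eq.
Each mole of Na₂CO₃ supplies 2 eq, so 128.9 / 2 = 64.44 mol.
Mass: 64.44 mol × 106 g/mol = 6831 g.

6.83 kg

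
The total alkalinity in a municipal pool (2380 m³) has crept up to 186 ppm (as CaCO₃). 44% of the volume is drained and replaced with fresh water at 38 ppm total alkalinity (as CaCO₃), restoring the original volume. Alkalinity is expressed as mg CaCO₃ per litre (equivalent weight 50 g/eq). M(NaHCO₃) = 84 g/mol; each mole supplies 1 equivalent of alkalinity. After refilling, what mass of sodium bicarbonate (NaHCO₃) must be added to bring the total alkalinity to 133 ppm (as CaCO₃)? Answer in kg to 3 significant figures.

48.5 kg

Volume: 2380 m³ = 2,380,000 L.
After draining 44% and refilling: 186 × 0.56 + 38 × 0.44 = 120.88 ppm.
Deficit to target: 133 − 120.88 = 12.12 mg/L.
As CaCO₃: 12.12 mg/L × 2,380,000 L = 28,850 g; ÷ 50 g/eq ÷ 1 = 576.9 mol NaHCO₃.
Mass: 576.9 × 84 = 48,460 g.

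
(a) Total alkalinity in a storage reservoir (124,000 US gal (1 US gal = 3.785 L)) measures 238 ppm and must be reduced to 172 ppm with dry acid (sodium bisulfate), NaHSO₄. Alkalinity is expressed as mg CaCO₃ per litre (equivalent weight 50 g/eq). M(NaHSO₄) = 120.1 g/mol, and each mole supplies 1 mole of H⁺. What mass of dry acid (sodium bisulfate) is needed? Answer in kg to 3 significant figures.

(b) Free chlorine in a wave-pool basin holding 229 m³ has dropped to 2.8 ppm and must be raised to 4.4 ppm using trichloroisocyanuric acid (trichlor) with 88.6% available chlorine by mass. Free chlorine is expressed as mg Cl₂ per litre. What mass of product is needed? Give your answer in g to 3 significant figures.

(a) 74.4 kg; (b) 414 g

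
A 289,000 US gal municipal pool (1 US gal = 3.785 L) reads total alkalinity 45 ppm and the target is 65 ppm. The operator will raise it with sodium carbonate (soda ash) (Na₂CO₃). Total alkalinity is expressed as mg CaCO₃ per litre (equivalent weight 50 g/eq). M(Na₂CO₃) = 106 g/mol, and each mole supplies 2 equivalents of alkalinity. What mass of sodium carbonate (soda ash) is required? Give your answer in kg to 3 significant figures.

Volume: 289,000 US gal × 3.785 L/gal = 1,093,865 L.
Alkalinity to add: (65 − 45) = 20 mg/L as CaCO₃ × 1,093,865 L = 21,880 g as CaCO₃.
Equivalents: 21,880 g ÷ 50 g/eq = 437.5 eq.
Each mole of Na₂CO₃ supplies 2 eq, so 437.5 / 2 = 218.8 mol.
Mass: 218.8 mol × 106 g/mol = 23,190 g.

23.2 kg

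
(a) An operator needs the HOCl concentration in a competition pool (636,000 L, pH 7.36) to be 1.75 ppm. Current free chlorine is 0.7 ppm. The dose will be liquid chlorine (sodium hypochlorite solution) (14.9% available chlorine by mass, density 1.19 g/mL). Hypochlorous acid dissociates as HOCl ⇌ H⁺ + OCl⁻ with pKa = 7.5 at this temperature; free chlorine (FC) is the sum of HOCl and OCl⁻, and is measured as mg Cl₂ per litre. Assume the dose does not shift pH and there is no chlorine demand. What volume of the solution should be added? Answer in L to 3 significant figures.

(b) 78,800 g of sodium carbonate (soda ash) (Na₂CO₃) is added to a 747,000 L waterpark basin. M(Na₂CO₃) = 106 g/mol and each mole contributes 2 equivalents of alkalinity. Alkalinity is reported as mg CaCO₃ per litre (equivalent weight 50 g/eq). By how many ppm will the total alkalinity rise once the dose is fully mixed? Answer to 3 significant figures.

(a) 8.31 L; (b) 99.5 ppm

(a) [OCl⁻]/[HOCl] = 10^(pH − pKa) = 10^(7.36 − 7.5) = 0.7244; fraction as HOCl = 1/(1 + 0.7244) = 0.5799.
(a) Free chlorine required for 1.75 ppm HOCl: 1.75 / 0.5799 = 3.018 ppm.
(a) FC to add: 3.018 − 0.7 = 2.318 mg/L as Cl₂.
(a) Cl₂ equivalent: 2.318 mg/L × 636,000 L = 1474 g.
(a) Product at 14.9% available Cl: 1474 / 0.149 = 9893 g.
(a) Volume: 9893 g ÷ 1.19 g/mL = 8314 mL.

(b) Moles of Na₂CO₃: 78,800 g ÷ 106 g/mol = 743.4 mol → 1487 eq of alkalinity.
(b) As CaCO₃: 1487 eq × 50 g/eq = 74,340 g.
(b) Rise: 74,340 g / 747,000 L × 1000 = 99.52 mg/L.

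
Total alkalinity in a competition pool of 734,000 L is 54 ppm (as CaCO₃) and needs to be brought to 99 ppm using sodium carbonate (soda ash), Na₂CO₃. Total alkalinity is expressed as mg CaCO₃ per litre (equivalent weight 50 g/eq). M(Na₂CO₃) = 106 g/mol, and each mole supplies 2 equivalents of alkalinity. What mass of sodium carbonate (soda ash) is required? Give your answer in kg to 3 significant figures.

35.0 kg

Alkalinity to add: (99 − 54) = 45 mg/L as CaCO₃ × 734,000 L = 33,030 g as CaCO₃.
Equivalents: 33,030 g ÷ 50 g/eq = 660.6 eq.
Each mole of Na₂CO₃ supplies 2 eq, so 660.6 / 2 = 330.3 mol.
Mass: 330.3 mol × 106 g/mol = 35,010 g.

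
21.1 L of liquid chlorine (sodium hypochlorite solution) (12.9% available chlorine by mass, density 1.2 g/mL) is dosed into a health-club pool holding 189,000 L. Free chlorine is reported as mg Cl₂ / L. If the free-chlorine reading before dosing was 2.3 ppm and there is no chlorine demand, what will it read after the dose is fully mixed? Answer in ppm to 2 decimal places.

19.58 ppm

Mass of solution: 21.1 L × 1000 mL/L × 1.2 g/mL = 25,320 g.
Available chlorine delivered: 25,320 g × 0.129 = 3266 g as Cl₂.
Concentration rise: 3266 g / 189,000 L = 17.28 mg/L = 17.28 ppm.
Final FC: 2.3 + 17.28 = 19.58 ppm.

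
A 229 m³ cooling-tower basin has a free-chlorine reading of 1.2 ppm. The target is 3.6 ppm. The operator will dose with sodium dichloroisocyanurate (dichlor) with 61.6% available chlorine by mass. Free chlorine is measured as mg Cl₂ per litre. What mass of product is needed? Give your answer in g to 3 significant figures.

892 g

Volume: 229 m³ = 229,000 L.
Chlorine deficit: 3.6 − 1.2 = 2.4 ppm = 2.4 mg/L as Cl₂.
Cl₂ equivalent needed: 2.4 mg/L × 229,000 L = 549,600 mg = 549.6 g.
Product at 61.6% available chlorine: 549.6 / 0.616 = 892.2 g.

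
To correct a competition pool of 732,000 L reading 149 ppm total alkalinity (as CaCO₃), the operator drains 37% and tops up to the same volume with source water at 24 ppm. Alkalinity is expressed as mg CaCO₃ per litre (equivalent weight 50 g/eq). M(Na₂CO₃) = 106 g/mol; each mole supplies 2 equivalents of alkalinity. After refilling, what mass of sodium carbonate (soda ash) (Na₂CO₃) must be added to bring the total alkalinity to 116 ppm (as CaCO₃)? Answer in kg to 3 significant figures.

After draining 37% and refilling: 149 × 0.63 + 24 × 0.37 = 102.75 ppm.
Deficit to target: 116 − 102.75 = 13.25 mg/L.
As CaCO₃: 13.25 mg/L × 732,000 L = 9699 g; ÷ 50 g/eq ÷ 2 = 96.99 mol Na₂CO₃.
Mass: 96.99 × 106 = 10,280 g.

10.3 kg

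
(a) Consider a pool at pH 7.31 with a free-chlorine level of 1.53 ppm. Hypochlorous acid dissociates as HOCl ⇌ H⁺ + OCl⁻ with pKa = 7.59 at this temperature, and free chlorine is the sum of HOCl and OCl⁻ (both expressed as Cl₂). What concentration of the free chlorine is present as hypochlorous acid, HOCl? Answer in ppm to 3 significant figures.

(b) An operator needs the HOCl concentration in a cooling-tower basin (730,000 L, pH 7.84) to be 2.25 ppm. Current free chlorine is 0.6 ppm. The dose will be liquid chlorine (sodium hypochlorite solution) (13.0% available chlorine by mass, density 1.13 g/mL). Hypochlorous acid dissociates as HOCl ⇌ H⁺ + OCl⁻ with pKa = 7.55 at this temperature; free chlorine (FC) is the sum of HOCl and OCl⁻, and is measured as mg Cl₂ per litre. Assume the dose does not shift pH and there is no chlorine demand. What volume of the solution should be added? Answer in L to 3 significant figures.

(a) 1.00 ppm; (b) 30.0 L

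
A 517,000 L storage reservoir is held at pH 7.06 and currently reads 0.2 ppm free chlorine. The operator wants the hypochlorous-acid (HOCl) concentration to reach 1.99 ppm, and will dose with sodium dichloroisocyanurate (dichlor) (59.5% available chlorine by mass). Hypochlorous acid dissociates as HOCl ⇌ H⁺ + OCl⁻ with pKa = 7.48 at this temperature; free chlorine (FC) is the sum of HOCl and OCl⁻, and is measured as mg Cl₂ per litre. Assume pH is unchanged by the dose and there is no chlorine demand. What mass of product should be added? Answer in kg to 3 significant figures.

[OCl⁻]/[HOCl] = 10^(pH − pKa) = 10^(7.06 − 7.48) = 0.3802; fraction as HOCl = 1/(1 + 0.3802) = 0.7245.
Free chlorine required for 1.99 ppm HOCl: 1.99 / 0.7245 = 2.747 ppm.
FC to add: 2.747 − 0.2 = 2.547 mg/L as Cl₂.
Cl₂ equivalent: 2.547 mg/L × 517,000 L = 1317 g.
Product at 59.5% available Cl: 1317 / 0.595 = 2213 g.

2.21 kg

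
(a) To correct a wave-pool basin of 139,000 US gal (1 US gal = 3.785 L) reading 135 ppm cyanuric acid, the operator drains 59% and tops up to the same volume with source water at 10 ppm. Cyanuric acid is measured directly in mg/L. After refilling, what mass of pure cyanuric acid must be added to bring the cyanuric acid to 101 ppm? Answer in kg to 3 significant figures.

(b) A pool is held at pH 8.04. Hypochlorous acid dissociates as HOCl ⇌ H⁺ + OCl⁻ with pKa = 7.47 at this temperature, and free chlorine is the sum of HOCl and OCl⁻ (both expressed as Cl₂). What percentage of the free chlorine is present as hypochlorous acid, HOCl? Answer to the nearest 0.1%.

(a) Volume: 139,000 US gal × 3.785 L/gal = 526,115 L.
(a) After draining 59% and refilling: 135 × 0.41 + 10 × 0.59 = 61.25 ppm.
(a) Deficit to target: 101 − 61.25 = 39.75 mg/L.
(a) Mass: 39.75 mg/L × 526,115 L = 20,910 g cyanuric acid.

(b) [OCl⁻]/[HOCl] = 10^(pH − pKa) = 10^(8.04 − 7.47) = 10^0.57 = 3.715.
(b) Fraction as HOCl = 1 / (1 + 3.715) = 0.2121.

(a) 20.9 kg; (b) 21.2%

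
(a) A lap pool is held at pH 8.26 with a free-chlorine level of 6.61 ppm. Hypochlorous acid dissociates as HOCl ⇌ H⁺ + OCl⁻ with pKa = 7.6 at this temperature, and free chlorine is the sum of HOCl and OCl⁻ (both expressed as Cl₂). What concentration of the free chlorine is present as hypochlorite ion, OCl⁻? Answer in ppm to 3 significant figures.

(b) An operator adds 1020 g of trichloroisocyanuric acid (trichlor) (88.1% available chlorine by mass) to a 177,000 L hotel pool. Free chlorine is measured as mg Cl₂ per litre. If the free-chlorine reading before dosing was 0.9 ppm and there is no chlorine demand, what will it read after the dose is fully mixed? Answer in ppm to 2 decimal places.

(a) 5.42 ppm; (b) 5.98 ppm

(a) [OCl⁻]/[HOCl] = 10^(pH − pKa) = 10^(8.26 − 7.6) = 10^0.66 = 4.571.
(a) Fraction as HOCl = 1 / (1 + 4.571) = 0.1795.
(a) OCl⁻ = (1 − 0.1795) × 6.61 ppm = 5.423 ppm.

(b) Available chlorine delivered: 1020 g × 0.881 = 898.6 g as Cl₂.
(b) Concentration rise: 898.6 g / 177,000 L = 5.077 mg/L = 5.08 ppm.
(b) Final FC: 0.9 + 5.08 = 5.98 ppm.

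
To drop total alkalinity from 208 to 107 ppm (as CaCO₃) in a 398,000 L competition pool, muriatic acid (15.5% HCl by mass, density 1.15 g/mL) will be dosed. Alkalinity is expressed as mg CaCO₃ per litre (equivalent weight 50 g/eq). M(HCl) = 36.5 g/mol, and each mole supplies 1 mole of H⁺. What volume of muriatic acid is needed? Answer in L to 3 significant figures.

Alkalinity to neutralize: (208 − 107) = 101 mg/L as CaCO₃ × 398,000 L = 40,200 g as CaCO₃.
Equivalents of H⁺ required: 40,200 ÷ 50 g/eq = 804 eq = 804 mol HCl.
Mass of HCl: 804 × 36.5 = 29,340 g.
Mass of 15.5% solution: 29,340 / 0.155 = 189,300 g.
Volume: 189,300 g ÷ 1.15 g/mL = 164,600 mL.

165 L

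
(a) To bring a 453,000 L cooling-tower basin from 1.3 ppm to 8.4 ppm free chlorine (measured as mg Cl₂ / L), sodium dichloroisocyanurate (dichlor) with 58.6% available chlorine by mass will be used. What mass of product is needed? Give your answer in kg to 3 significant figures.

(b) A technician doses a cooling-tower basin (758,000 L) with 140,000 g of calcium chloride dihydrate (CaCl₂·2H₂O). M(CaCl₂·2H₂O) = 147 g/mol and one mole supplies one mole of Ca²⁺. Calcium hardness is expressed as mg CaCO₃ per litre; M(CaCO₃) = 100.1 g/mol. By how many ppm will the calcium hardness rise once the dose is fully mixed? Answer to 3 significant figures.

(a) 5.49 kg; (b) 126 ppm

(a) Chlorine deficit: 8.4 − 1.3 = 7.1 ppm = 7.1 mg/L as Cl₂.
(a) Cl₂ equivalent needed: 7.1 mg/L × 453,000 L = 3,216,000 mg = 3216 g.
(a) Product at 58.6% available chlorine: 3216 / 0.586 = 5489 g.

(b) Moles of Ca²⁺: 140,000 g ÷ 147 g/mol = 952.4 mol.
(b) As CaCO₃: 952.4 mol × 100.1 g/mol = 95,330 g.
(b) Rise: 95,330 g / 758,000 L × 1000 = 125.8 mg/L.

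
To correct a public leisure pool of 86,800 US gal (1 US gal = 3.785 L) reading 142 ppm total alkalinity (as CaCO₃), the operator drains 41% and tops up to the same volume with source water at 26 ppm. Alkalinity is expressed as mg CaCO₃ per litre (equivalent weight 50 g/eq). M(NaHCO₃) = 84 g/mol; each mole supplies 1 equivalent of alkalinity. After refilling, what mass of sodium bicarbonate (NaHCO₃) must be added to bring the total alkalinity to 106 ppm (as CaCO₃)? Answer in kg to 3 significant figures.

6.38 kg

Volume: 86,800 US gal × 3.785 L/gal = 328,538 L.
After draining 41% and refilling: 142 × 0.59 + 26 × 0.41 = 94.44 ppm.
Deficit to target: 106 − 94.44 = 11.56 mg/L.
As CaCO₃: 11.56 mg/L × 328,538 L = 3798 g; ÷ 50 g/eq ÷ 1 = 75.96 mol NaHCO₃.
Mass: 75.96 × 84 = 6380 g.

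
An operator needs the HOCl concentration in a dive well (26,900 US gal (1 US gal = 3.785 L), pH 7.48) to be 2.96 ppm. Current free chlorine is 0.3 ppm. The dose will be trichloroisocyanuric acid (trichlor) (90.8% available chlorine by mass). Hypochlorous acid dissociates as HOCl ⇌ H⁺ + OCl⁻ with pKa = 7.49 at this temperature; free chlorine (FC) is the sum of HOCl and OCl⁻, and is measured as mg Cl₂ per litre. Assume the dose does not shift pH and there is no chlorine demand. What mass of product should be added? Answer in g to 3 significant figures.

Volume: 26,900 US gal × 3.785 L/gal = 101,816 L.
[OCl⁻]/[HOCl] = 10^(pH − pKa) = 10^(7.48 − 7.49) = 0.9772; fraction as HOCl = 1/(1 + 0.9772) = 0.5058.
Free chlorine required for 2.96 ppm HOCl: 2.96 / 0.5058 = 5.853 ppm.
FC to add: 5.853 − 0.3 = 5.553 mg/L as Cl₂.
Cl₂ equivalent: 5.553 mg/L × 101,816 L = 565.3 g.
Product at 90.8% available Cl: 565.3 / 0.908 = 622.6 g.

623 g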